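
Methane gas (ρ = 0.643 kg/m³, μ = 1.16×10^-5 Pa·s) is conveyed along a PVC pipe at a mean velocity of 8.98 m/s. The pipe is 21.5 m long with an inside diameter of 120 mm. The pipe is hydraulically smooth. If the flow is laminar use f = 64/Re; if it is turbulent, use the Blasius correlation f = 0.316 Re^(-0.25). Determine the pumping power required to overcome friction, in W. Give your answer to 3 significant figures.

P ≈ 9.54 W

Reynolds number Re = ρVD/μ = 0.643 · 8.98 · 0.12 / 1.16e-05 = 5.973e+04.
Re > 4000 → turbulent. Smooth-pipe (Blasius): f = 0.316 Re^(-0.25) = 0.316/(5.973e+04)^0.25 = 0.02021.
Darcy-Weisbach: ΔP = f(L/D)(ρV²/2) = 0.02021·(21.5/0.12)·(0.643·8.98²/2) = 0.02021·179.2·25.93 = 93.89 Pa.
Q = V·A = 8.98·0.01131 = 0.1016 m³/s.
Pumping power P = QΔP = 0.1016·93.89 = 9.536 W = 9.54 W.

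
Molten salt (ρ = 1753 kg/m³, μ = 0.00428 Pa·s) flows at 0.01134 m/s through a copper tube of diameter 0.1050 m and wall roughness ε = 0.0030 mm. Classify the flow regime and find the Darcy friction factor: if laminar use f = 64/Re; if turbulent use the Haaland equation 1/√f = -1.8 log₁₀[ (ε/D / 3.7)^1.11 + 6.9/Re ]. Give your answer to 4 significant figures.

Re = ρVD/μ = 1753·0.01134·0.105/0.00428 = 487.7.
Re < 2300 → laminar, so f = 64/Re = 0.1312 (roughness is irrelevant in laminar flow).

f ≈ 0.1312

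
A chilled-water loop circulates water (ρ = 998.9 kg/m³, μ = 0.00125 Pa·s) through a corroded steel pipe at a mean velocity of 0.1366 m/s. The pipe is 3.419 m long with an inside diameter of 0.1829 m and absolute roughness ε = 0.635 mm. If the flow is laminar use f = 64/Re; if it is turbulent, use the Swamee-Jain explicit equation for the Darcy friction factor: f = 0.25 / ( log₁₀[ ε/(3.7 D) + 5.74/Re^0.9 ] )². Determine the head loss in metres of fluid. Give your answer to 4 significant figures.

h_f ≈ 5.807×10^-4 m

Reynolds number Re = ρVD/μ = 998.9 · 0.1366 · 0.1829 / 0.00125 = 1.997e+04.
Re > 4000 → turbulent. Relative roughness ε/D = 0.000635/0.1829 = 0.00347. Swamee-Jain: f = 0.25/(log₁₀[0.00347/3.7 + 5.74/1.997e+04^0.9])² = 0.25/(log₁₀[0.000938 + 0.000774])² = 0.25/(-2.766)² = 0.03267.
Darcy-Weisbach: ΔP = f(L/D)(ρV²/2) = 0.03267·(3.419/0.1829)·(998.9·0.1366²/2) = 0.03267·18.69·9.32 = 5.691 Pa.
Head loss h_f = ΔP/(ρg) = 5.691/(998.9·9.81) = 5.807×10^-4 m.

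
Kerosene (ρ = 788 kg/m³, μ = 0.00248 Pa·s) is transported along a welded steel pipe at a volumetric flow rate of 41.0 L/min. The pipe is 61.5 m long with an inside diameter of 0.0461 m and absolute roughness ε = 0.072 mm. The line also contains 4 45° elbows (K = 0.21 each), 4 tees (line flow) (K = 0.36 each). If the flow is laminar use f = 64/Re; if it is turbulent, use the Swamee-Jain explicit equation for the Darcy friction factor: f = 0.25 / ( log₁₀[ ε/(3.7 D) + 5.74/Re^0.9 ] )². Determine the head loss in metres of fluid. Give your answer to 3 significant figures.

Q = 41.0 L/min = 41.0/60000 = 0.0006833 m³/s.
Cross-sectional area A = πD²/4 = π(0.0461)²/4 = 0.001669 m²; mean velocity V = Q/A = 0.0006833/0.001669 = 0.4094 m/s.
Reynolds number Re = ρVD/μ = 788 · 0.4094 · 0.0461 / 0.00248 = 5997.
Re > 4000 → turbulent. Relative roughness ε/D = 7.2e-05/0.0461 = 0.00156. Swamee-Jain: f = 0.25/(log₁₀[0.00156/3.7 + 5.74/5997^0.9])² = 0.25/(log₁₀[0.000422 + 0.00228])² = 0.25/(-2.568)² = 0.03792.
Total minor-loss coefficient ΣK = 4·0.21 + 4·0.36 = 2.28.
ΔP = [f·L/D + ΣK]·(ρV²/2) = [0.03792·61.5/0.0461 + 2.28]·(788·0.4094²/2) = [50.59 + 2.28]·66.04 = 3491 Pa.
Head loss h_f = ΔP/(ρg) = 3491/(788·9.81) = 0.452 m.

h_f ≈ 0.452 m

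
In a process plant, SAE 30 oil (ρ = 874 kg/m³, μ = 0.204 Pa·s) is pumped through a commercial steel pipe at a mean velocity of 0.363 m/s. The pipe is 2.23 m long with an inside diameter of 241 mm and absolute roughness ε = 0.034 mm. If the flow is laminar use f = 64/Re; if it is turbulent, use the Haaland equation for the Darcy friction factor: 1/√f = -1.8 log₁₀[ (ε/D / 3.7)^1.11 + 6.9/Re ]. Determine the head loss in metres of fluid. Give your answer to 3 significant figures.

h_f ≈ 0.0106 m

Reynolds number Re = ρVD/μ = 874 · 0.363 · 0.241 / 0.204 = 374.8.
Re < 2300 → laminar flow, so f = 64/Re = 64/374.8 = 0.1708 (the turbulent correlation is not needed).
Darcy-Weisbach: ΔP = f(L/D)(ρV²/2) = 0.1708·(2.23/0.241)·(874·0.363²/2) = 0.1708·9.253·57.58 = 90.98 Pa.
Head loss h_f = ΔP/(ρg) = 90.98/(874·9.81) = 0.0106 m.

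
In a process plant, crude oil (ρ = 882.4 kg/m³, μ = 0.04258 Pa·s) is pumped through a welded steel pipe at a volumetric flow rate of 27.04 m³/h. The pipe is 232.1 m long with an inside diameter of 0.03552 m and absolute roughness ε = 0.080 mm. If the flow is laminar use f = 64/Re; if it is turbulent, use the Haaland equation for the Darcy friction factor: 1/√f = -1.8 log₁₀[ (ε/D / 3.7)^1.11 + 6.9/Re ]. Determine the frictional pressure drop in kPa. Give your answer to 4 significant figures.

ΔP ≈ 6419 kPa

Q = 27.04 m³/h = 27.04/3600 = 0.007511 m³/s.
Cross-sectional area A = πD²/4 = π(0.03552)²/4 = 0.0009909 m²; mean velocity V = Q/A = 0.007511/0.0009909 = 7.58 m/s.
Reynolds number Re = ρVD/μ = 882.4 · 7.58 · 0.03552 / 0.0426 = 5580.
Re > 4000 → turbulent. Relative roughness ε/D = 8e-05/0.03552 = 0.00225. Haaland: 1/√f = -1.8 log₁₀[(0.00225/3.7)^1.11 + 6.9/5580] = -1.8 log₁₀[0.00027 + 0.00124] = 5.08, so f = 0.03875.
Darcy-Weisbach: ΔP = f(L/D)(ρV²/2) = 0.03875·(232.1/0.03552)·(882.4·7.58²/2) = 0.03875·6534·2.535e+04 = 6.419e+06 Pa.
ΔP = 6.419e+06 Pa = 6419 kPa.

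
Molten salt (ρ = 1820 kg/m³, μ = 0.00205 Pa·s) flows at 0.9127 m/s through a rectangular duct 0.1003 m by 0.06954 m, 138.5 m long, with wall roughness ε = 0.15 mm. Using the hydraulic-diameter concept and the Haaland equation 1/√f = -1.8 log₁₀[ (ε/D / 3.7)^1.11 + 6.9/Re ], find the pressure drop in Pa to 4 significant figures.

Hydraulic diameter D_h = 4A/P = 4·(0.1003·0.06954)/(2·(0.1003+0.06954)) = 0.0279/0.3397 = 0.08213 m.
Re = ρVD_h/μ = 1820·0.9127·0.08213/0.00205 = 6.655e+04.
ε/D_h = 0.00015/0.08213 = 0.00183; Haaland gives 1/√f = -1.8 log₁₀[0.000214+0.000104] = 6.297, so f = 0.02522.
ΔP = f(L/D_h)(ρV²/2) = 0.02522·138.5/0.08213·758 = 3.223e+04 Pa.

ΔP ≈ 32230 Pa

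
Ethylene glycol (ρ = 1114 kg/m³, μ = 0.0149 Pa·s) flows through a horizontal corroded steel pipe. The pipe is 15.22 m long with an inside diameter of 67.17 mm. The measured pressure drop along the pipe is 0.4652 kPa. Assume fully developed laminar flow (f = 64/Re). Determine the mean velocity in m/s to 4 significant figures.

For laminar flow, f = 64/Re with Re = ρVD/μ, so Darcy-Weisbach reduces to ΔP = 32μLV/D². Solving for V: V = ΔP·D²/(32μL) = 465.2·(0.06717)²/(32·0.0149·15.22) = 0.2892 m/s.
Check: Re = ρVD/μ = 1114·0.2892·0.06717/0.0149 = 1452 < 2300, so the laminar assumption holds.

V ≈ 0.2892 m/s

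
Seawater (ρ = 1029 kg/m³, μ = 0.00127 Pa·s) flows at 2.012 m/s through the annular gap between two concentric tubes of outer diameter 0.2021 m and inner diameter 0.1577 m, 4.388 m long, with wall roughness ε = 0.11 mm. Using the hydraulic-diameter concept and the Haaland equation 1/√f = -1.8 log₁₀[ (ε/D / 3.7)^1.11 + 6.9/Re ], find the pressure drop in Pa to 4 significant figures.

ΔP ≈ 5485 Pa

Hydraulic diameter D_h = 4A/P = D_o - D_i = 0.2021 - 0.1577 = 0.0444 m.
Re = ρVD_h/μ = 1029·2.012·0.0444/0.00127 = 7.238e+04.
ε/D_h = 0.00011/0.0444 = 0.00248; Haaland gives 1/√f = -1.8 log₁₀[0.0003+9.53e-05] = 6.126, so f = 0.02665.
ΔP = f(L/D_h)(ρV²/2) = 0.02665·4.388/0.0444·2083 = 5485 Pa.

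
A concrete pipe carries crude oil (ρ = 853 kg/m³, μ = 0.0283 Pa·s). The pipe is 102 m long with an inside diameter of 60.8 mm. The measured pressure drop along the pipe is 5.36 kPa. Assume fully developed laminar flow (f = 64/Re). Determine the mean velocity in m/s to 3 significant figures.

V ≈ 0.215 m/s

For laminar flow, f = 64/Re with Re = ρVD/μ, so Darcy-Weisbach reduces to ΔP = 32μLV/D². Solving for V: V = ΔP·D²/(32μL) = 5360·(0.0608)²/(32·0.0283·102) = 0.2145 m/s.
Check: Re = ρVD/μ = 853·0.2145·0.0608/0.0283 = 393.1 < 2300, so the laminar assumption holds.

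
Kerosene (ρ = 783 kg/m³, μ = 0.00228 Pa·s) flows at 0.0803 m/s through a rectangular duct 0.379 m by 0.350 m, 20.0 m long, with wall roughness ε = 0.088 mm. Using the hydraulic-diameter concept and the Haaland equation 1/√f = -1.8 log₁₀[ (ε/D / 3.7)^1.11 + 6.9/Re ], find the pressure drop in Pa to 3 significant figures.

Hydraulic diameter D_h = 4A/P = 4·(0.379·0.35)/(2·(0.379+0.35)) = 0.5306/1.458 = 0.3639 m.
Re = ρVD_h/μ = 783·0.0803·0.3639/0.00228 = 1.004e+04.
ε/D_h = 8.8e-05/0.3639 = 0.000242; Haaland gives 1/√f = -1.8 log₁₀[2.26e-05+0.000688] = 5.668, so f = 0.03113.
ΔP = f(L/D_h)(ρV²/2) = 0.03113·20/0.3639·2.524 = 4.319 Pa.

ΔP ≈ 4.32 Pa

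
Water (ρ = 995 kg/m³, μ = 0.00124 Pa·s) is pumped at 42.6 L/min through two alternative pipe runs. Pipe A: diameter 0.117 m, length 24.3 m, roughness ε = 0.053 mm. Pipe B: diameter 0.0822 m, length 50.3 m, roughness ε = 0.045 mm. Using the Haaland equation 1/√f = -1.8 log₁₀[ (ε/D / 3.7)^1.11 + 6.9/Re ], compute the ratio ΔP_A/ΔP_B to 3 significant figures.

ΔP_A/ΔP_B ≈ 0.0908

Pipe A: V = Q/A = 0.00071/0.01075 = 0.06604 m/s; Re = 6200; ε/D = 0.000453; Haaland → f = 0.0358; ΔP_A = f(L/D)(ρV²/2) = 16.13 Pa.
Pipe B: V = Q/A = 0.00071/0.005307 = 0.1338 m/s; Re = 8825; ε/D = 0.000547; Haaland → f = 0.0326; ΔP_B = f(L/D)(ρV²/2) = 177.7 Pa.
ΔP_A/ΔP_B = 16.13/177.7 = 0.0908.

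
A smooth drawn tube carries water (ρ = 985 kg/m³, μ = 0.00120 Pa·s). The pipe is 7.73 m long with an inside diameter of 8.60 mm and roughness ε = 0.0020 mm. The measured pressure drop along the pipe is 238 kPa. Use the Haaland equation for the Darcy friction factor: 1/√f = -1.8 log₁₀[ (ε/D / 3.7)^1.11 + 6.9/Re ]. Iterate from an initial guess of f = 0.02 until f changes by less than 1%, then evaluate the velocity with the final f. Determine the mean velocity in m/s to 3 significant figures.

V ≈ 4.82 m/s

Rearranging Darcy-Weisbach: V = √(2·ΔP·D/(f·L·ρ)). With ε/D = 2e-06/0.0086 = 0.000233, iterate starting from f = 0.02:
  f = 0.02 → V = √(2·2.38e+05·0.0086/(0.02·7.73·985)) = 5.185 m/s; Re = ρVD/μ = 3.66e+04; f → 0.02282
  f = 0.02282 → V = 4.853 m/s; Re = 3.426e+04; f → 0.02315
  f = 0.02315 → V = 4.819 m/s; Re = 3.402e+04; f → 0.02318
Converged (Δf/f < 1%). With the final f = 0.02318: V = √(2·2.38e+05·0.0086/(0.02318·7.73·985)) = 4.816 m/s.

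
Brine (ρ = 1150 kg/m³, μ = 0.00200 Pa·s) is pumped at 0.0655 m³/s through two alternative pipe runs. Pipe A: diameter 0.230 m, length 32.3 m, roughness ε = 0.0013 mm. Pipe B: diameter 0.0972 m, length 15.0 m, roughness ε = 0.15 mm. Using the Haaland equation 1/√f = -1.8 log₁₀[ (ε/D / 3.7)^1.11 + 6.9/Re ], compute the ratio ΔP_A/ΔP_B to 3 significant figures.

Pipe A: V = Q/A = 0.0655/0.04155 = 1.577 m/s; Re = 2.085e+05; ε/D = 5.65e-06; Haaland → f = 0.01541; ΔP_A = f(L/D)(ρV²/2) = 3092 Pa.
Pipe B: V = Q/A = 0.0655/0.00742 = 8.827 m/s; Re = 4.933e+05; ε/D = 0.00154; Haaland → f = 0.02232; ΔP_B = f(L/D)(ρV²/2) = 1.543e+05 Pa.
ΔP_A/ΔP_B = 3092/1.543e+05 = 0.0200.

ΔP_A/ΔP_B ≈ 0.0200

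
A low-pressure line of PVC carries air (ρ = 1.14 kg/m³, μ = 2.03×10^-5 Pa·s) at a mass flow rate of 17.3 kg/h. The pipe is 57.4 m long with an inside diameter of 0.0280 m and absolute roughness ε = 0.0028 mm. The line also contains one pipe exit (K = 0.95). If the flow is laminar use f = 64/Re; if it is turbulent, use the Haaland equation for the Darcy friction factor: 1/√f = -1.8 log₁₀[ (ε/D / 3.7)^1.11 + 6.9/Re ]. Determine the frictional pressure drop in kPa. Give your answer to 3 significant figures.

ṁ = 17.3 kg/h = 17.3/3600 = 0.004806 kg/s.
A = πD²/4 = π(0.028)²/4 = 0.0006158 m²; mean velocity V = ṁ/(ρA) = 0.004806/(1.14 · 0.0006158) = 6.846 m/s.
Reynolds number Re = ρVD/μ = 1.14 · 6.846 · 0.028 / 2.03e-05 = 1.076e+04.
Re > 4000 → turbulent. Relative roughness ε/D = 2.8e-06/0.028 = 0.0001. Haaland: 1/√f = -1.8 log₁₀[(0.0001/3.7)^1.11 + 6.9/1.076e+04] = -1.8 log₁₀[8.5e-06 + 0.000641] = 5.737, so f = 0.03038.
Total minor-loss coefficient ΣK = 1·0.95 = 0.95.
ΔP = [f·L/D + ΣK]·(ρV²/2) = [0.03038·57.4/0.028 + 0.95]·(1.14·6.846²/2) = [62.28 + 0.95]·26.71 = 1689 Pa.
ΔP = 1689 Pa = 1.69 kPa.

ΔP ≈ 1.69 kPa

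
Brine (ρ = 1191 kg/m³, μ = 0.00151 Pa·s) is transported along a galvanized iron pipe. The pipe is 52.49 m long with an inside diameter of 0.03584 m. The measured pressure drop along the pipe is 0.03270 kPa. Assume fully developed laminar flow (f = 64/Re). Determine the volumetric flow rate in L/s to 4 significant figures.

For laminar flow, f = 64/Re with Re = ρVD/μ, so Darcy-Weisbach reduces to ΔP = 32μLV/D². Solving for V: V = ΔP·D²/(32μL) = 32.7·(0.03584)²/(32·0.00151·52.49) = 0.01656 m/s.
Check: Re = ρVD/μ = 1191·0.01656·0.03584/0.00151 = 468.1 < 2300, so the laminar assumption holds.
Q = V·A = 0.01656·(π/4·0.03584²) = 1.671e-05 m³/s = 0.01671 L/s.

Q ≈ 0.01671 L/s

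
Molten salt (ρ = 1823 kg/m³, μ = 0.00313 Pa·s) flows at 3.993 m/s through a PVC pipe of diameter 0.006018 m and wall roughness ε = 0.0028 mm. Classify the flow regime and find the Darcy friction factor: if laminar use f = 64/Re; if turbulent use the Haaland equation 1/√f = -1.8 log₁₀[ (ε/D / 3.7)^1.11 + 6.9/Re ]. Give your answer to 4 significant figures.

Re = ρVD/μ = 1823·3.993·0.006018/0.00313 = 1.4e+04.
Re > 4000 → turbulent. ε/D = 2.8e-06/0.006018 = 0.000465; Haaland: 1/√f = -1.8 log₁₀[4.68e-05 + 0.000493] = 5.882, so f = 0.0289.

f ≈ 0.02890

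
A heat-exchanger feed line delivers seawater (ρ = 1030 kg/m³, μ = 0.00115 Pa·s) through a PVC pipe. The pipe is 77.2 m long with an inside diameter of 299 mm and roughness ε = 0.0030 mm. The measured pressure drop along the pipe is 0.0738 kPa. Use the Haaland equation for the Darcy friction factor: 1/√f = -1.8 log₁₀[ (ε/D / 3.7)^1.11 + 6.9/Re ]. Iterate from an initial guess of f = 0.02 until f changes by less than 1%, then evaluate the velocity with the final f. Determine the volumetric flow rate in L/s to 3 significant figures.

Q ≈ 11.3 L/s

Rearranging Darcy-Weisbach: V = √(2·ΔP·D/(f·L·ρ)). With ε/D = 3e-06/0.299 = 1e-05, iterate starting from f = 0.02:
  f = 0.02 → V = √(2·73.8·0.299/(0.02·77.2·1030)) = 0.1666 m/s; Re = ρVD/μ = 4.461e+04; f → 0.02128
  f = 0.02128 → V = 0.1615 m/s; Re = 4.325e+04; f → 0.02143
Converged (Δf/f < 1%). With the final f = 0.02143: V = √(2·73.8·0.299/(0.02143·77.2·1030)) = 0.1609 m/s.
Q = V·A = 0.1609·(π/4·0.299²) = 0.0113 m³/s = 11.3 L/s.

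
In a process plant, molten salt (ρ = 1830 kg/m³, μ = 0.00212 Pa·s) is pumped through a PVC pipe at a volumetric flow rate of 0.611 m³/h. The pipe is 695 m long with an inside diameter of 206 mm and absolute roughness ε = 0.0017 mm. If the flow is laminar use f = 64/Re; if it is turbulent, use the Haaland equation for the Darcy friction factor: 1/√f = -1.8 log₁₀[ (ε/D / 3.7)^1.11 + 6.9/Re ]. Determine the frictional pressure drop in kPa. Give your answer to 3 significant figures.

ΔP ≈ 0.00566 kPa

Q = 0.611 m³/h = 0.611/3600 = 0.0001697 m³/s.
Cross-sectional area A = πD²/4 = π(0.206)²/4 = 0.03333 m²; mean velocity V = Q/A = 0.0001697/0.03333 = 0.005092 m/s.
Reynolds number Re = ρVD/μ = 1830 · 0.005092 · 0.206 / 0.00212 = 905.5.
Re < 2300 → laminar flow, so f = 64/Re = 64/905.5 = 0.07068 (the turbulent correlation is not needed).
Darcy-Weisbach: ΔP = f(L/D)(ρV²/2) = 0.07068·(695/0.206)·(1830·0.005092²/2) = 0.07068·3374·0.02373 = 5.658 Pa.
ΔP = 5.658 Pa = 0.00566 kPa.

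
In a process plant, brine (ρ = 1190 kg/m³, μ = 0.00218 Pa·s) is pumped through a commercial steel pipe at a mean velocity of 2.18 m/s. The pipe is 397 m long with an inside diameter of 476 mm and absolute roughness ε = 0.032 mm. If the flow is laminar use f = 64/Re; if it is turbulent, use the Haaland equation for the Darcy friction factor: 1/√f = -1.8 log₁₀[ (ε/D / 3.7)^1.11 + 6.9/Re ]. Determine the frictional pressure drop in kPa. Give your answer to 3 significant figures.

Reynolds number Re = ρVD/μ = 1190 · 2.18 · 0.476 / 0.00218 = 5.664e+05.
Re > 4000 → turbulent. Relative roughness ε/D = 3.2e-05/0.476 = 6.72e-05. Haaland: 1/√f = -1.8 log₁₀[(6.72e-05/3.7)^1.11 + 6.9/5.664e+05] = -1.8 log₁₀[5.47e-06 + 1.22e-05] = 8.556, so f = 0.01366.
Darcy-Weisbach: ΔP = f(L/D)(ρV²/2) = 0.01366·(397/0.476)·(1190·2.18²/2) = 0.01366·834·2828 = 3.222e+04 Pa.
ΔP = 3.222e+04 Pa = 32.2 kPa.

ΔP ≈ 32.2 kPa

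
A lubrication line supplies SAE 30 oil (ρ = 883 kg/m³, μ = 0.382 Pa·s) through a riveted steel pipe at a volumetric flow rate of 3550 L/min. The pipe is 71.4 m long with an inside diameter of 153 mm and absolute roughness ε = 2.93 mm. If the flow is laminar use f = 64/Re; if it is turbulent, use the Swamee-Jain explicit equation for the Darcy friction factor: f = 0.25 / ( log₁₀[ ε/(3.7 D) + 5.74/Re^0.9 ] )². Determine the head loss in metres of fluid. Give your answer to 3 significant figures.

h_f ≈ 13.9 m

Q = 3550 L/min = 3550/60000 = 0.05917 m³/s.
Cross-sectional area A = πD²/4 = π(0.153)²/4 = 0.01839 m²; mean velocity V = Q/A = 0.05917/0.01839 = 3.218 m/s.
Reynolds number Re = ρVD/μ = 883 · 3.218 · 0.153 / 0.382 = 1138.
Re < 2300 → laminar flow, so f = 64/Re = 64/1138 = 0.05623 (the turbulent correlation is not needed).
Darcy-Weisbach: ΔP = f(L/D)(ρV²/2) = 0.05623·(71.4/0.153)·(883·3.218²/2) = 0.05623·466.7·4572 = 1.2e+05 Pa.
Head loss h_f = ΔP/(ρg) = 1.2e+05/(883·9.81) = 13.9 m.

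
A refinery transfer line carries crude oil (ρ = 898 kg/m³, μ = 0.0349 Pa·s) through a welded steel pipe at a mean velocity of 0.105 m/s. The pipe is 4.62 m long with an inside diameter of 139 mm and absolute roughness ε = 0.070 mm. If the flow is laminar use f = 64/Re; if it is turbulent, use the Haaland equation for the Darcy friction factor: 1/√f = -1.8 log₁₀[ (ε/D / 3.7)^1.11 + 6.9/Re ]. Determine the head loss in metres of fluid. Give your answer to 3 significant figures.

Reynolds number Re = ρVD/μ = 898 · 0.105 · 0.139 / 0.0349 = 375.5.
Re < 2300 → laminar flow, so f = 64/Re = 64/375.5 = 0.1704 (the turbulent correlation is not needed).
Darcy-Weisbach: ΔP = f(L/D)(ρV²/2) = 0.1704·(4.62/0.139)·(898·0.105²/2) = 0.1704·33.24·4.95 = 28.04 Pa.
Head loss h_f = ΔP/(ρg) = 28.04/(898·9.81) = 0.00318 m.

h_f ≈ 0.00318 m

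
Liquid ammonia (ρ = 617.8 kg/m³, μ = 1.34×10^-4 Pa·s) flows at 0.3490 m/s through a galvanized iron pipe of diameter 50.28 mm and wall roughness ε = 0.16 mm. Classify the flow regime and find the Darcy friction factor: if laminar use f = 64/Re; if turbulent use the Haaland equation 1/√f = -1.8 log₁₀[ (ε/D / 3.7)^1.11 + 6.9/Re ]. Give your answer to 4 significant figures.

f ≈ 0.02804

Re = ρVD/μ = 617.8·0.349·0.05028/0.000134 = 8.09e+04.
Re > 4000 → turbulent. ε/D = 0.00016/0.05028 = 0.00318; Haaland: 1/√f = -1.8 log₁₀[0.000396 + 8.53e-05] = 5.972, so f = 0.02804.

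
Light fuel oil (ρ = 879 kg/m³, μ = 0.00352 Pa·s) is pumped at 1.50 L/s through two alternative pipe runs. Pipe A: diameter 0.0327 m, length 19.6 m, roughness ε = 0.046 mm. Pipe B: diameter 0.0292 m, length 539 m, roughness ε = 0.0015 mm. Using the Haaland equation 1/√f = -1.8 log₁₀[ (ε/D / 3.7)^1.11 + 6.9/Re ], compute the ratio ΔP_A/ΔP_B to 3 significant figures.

ΔP_A/ΔP_B ≈ 0.0229

Pipe A: V = Q/A = 0.0015/0.0008398 = 1.786 m/s; Re = 1.458e+04; ε/D = 0.00141; Haaland → f = 0.03017; ΔP_A = f(L/D)(ρV²/2) = 2.535e+04 Pa.
Pipe B: V = Q/A = 0.0015/0.0006697 = 2.24 m/s; Re = 1.633e+04; ε/D = 5.14e-05; Haaland → f = 0.02718; ΔP_B = f(L/D)(ρV²/2) = 1.106e+06 Pa.
ΔP_A/ΔP_B = 2.535e+04/1.106e+06 = 0.0229.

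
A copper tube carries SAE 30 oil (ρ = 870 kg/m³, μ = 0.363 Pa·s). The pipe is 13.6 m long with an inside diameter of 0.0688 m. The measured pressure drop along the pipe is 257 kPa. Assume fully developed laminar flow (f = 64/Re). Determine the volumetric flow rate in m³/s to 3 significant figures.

For laminar flow, f = 64/Re with Re = ρVD/μ, so Darcy-Weisbach reduces to ΔP = 32μLV/D². Solving for V: V = ΔP·D²/(32μL) = 2.57e+05·(0.0688)²/(32·0.363·13.6) = 7.7 m/s.
Check: Re = ρVD/μ = 870·7.7·0.0688/0.363 = 1270 < 2300, so the laminar assumption holds.
Q = V·A = 7.7·(π/4·0.0688²) = 0.02863 m³/s = 0.0286 m³/s.

Q ≈ 0.0286 m³/s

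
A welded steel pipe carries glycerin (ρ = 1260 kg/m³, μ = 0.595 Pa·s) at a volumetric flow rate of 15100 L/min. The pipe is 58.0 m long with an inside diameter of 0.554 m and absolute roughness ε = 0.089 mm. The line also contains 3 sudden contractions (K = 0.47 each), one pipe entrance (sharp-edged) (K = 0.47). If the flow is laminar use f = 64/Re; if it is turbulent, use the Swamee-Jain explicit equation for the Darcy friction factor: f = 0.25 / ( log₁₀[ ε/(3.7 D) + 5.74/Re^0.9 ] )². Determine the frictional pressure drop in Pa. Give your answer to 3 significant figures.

ΔP ≈ 5050 Pa

Q = 15100 L/min = 15100/60000 = 0.2517 m³/s.
Cross-sectional area A = πD²/4 = π(0.554)²/4 = 0.2411 m²; mean velocity V = Q/A = 0.2517/0.2411 = 1.044 m/s.
Reynolds number Re = ρVD/μ = 1260 · 1.044 · 0.554 / 0.595 = 1225.
Re < 2300 → laminar flow, so f = 64/Re = 64/1225 = 0.05225 (the turbulent correlation is not needed).
Total minor-loss coefficient ΣK = 3·0.47 + 1·0.47 = 1.88.
ΔP = [f·L/D + ΣK]·(ρV²/2) = [0.05225·58/0.554 + 1.88]·(1260·1.044²/2) = [5.47 + 1.88]·686.7 = 5048 Pa.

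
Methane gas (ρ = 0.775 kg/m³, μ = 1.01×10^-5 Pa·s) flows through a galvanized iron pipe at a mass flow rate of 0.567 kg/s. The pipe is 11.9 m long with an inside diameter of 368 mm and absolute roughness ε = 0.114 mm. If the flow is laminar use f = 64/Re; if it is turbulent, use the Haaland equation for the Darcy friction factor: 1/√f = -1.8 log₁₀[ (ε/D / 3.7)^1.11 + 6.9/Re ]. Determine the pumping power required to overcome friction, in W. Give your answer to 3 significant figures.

P ≈ 7.64 W

A = πD²/4 = π(0.368)²/4 = 0.1064 m²; mean velocity V = ṁ/(ρA) = 0.567/(0.775 · 0.1064) = 6.879 m/s.
Reynolds number Re = ρVD/μ = 0.775 · 6.879 · 0.368 / 1.01e-05 = 1.942e+05.
Re > 4000 → turbulent. Relative roughness ε/D = 0.000114/0.368 = 0.00031. Haaland: 1/√f = -1.8 log₁₀[(0.00031/3.7)^1.11 + 6.9/1.942e+05] = -1.8 log₁₀[2.98e-05 + 3.55e-05] = 7.533, so f = 0.01762.
Darcy-Weisbach: ΔP = f(L/D)(ρV²/2) = 0.01762·(11.9/0.368)·(0.775·6.879²/2) = 0.01762·32.34·18.33 = 10.45 Pa.
Q = ṁ/ρ = 0.567/0.775 = 0.7316 m³/s.
Pumping power P = QΔP = 0.7316·10.45 = 7.644 W = 7.64 W.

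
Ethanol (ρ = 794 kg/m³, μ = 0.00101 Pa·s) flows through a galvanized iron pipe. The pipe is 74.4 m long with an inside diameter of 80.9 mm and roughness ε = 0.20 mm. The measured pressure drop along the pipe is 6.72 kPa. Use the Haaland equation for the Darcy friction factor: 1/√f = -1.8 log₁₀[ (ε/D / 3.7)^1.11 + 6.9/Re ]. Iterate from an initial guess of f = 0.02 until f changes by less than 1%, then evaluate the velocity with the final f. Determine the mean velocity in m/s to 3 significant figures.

Rearranging Darcy-Weisbach: V = √(2·ΔP·D/(f·L·ρ)). With ε/D = 0.0002/0.0809 = 0.00247, iterate starting from f = 0.02:
  f = 0.02 → V = √(2·6720·0.0809/(0.02·74.4·794)) = 0.9593 m/s; Re = ρVD/μ = 6.101e+04; f → 0.02694
  f = 0.02694 → V = 0.8266 m/s; Re = 5.257e+04; f → 0.02724
  f = 0.02724 → V = 0.8221 m/s; Re = 5.228e+04; f → 0.02725
Converged (Δf/f < 1%). With the final f = 0.02725: V = √(2·6720·0.0809/(0.02725·74.4·794)) = 0.8219 m/s.

V ≈ 0.822 m/s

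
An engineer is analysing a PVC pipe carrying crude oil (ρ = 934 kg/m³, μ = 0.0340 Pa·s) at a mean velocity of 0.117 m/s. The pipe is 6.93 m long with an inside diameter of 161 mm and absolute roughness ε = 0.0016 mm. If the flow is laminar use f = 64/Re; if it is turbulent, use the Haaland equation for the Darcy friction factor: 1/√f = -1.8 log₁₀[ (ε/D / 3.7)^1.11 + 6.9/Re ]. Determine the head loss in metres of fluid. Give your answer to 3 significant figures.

h_f ≈ 0.00371 m

Reynolds number Re = ρVD/μ = 934 · 0.117 · 0.161 / 0.034 = 517.5.
Re < 2300 → laminar flow, so f = 64/Re = 64/517.5 = 0.1237 (the turbulent correlation is not needed).
Darcy-Weisbach: ΔP = f(L/D)(ρV²/2) = 0.1237·(6.93/0.161)·(934·0.117²/2) = 0.1237·43.04·6.393 = 34.03 Pa.
Head loss h_f = ΔP/(ρg) = 34.03/(934·9.81) = 0.00371 m.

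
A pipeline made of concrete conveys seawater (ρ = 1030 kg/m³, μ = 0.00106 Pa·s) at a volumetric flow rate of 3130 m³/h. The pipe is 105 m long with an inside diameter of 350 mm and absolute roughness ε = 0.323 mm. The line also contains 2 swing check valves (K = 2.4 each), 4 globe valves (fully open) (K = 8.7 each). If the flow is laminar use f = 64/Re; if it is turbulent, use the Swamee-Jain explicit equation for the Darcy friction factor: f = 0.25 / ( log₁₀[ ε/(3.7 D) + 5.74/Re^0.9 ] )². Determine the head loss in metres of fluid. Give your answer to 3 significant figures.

h_f ≈ 189 m

Q = 3130 m³/h = 3130/3600 = 0.8694 m³/s.
Cross-sectional area A = πD²/4 = π(0.35)²/4 = 0.09621 m²; mean velocity V = Q/A = 0.8694/0.09621 = 9.037 m/s.
Reynolds number Re = ρVD/μ = 1030 · 9.037 · 0.35 / 0.00106 = 3.073e+06.
Re > 4000 → turbulent. Relative roughness ε/D = 0.000323/0.35 = 0.000923. Swamee-Jain: f = 0.25/(log₁₀[0.000923/3.7 + 5.74/3.073e+06^0.9])² = 0.25/(log₁₀[0.000249 + 8.32e-06])² = 0.25/(-3.589)² = 0.01941.
Total minor-loss coefficient ΣK = 2·2.4 + 4·8.7 = 39.6.
ΔP = [f·L/D + ΣK]·(ρV²/2) = [0.01941·105/0.35 + 39.6]·(1030·9.037²/2) = [5.823 + 39.6]·4.206e+04 = 1.91e+06 Pa.
Head loss h_f = ΔP/(ρg) = 1.91e+06/(1030·9.81) = 189 m.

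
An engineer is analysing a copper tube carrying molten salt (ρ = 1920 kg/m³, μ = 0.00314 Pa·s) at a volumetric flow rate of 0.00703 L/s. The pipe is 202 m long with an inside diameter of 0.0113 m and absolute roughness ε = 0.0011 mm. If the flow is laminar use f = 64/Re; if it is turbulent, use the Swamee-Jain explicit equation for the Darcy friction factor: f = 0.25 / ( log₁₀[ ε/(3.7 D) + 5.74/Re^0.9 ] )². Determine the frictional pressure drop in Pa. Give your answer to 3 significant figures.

ΔP ≈ 11100 Pa

Q = 0.00703 L/s = 0.00703/1000 = 7.03e-06 m³/s.
Cross-sectional area A = πD²/4 = π(0.0113)²/4 = 0.0001003 m²; mean velocity V = Q/A = 7.03e-06/0.0001003 = 0.0701 m/s.
Reynolds number Re = ρVD/μ = 1920 · 0.0701 · 0.0113 / 0.00314 = 484.3.
Re < 2300 → laminar flow, so f = 64/Re = 64/484.3 = 0.1321 (the turbulent correlation is not needed).
Darcy-Weisbach: ΔP = f(L/D)(ρV²/2) = 0.1321·(202/0.0113)·(1920·0.0701²/2) = 0.1321·1.788e+04·4.717 = 1.114e+04 Pa.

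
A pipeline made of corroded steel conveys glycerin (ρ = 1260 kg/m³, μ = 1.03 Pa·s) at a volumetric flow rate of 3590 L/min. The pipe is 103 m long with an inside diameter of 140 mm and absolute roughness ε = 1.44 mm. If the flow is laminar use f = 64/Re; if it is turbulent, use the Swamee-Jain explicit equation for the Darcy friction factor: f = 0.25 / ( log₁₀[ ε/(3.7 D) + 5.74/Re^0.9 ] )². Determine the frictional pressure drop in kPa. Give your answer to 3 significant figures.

Q = 3590 L/min = 3590/60000 = 0.05983 m³/s.
Cross-sectional area A = πD²/4 = π(0.14)²/4 = 0.01539 m²; mean velocity V = Q/A = 0.05983/0.01539 = 3.887 m/s.
Reynolds number Re = ρVD/μ = 1260 · 3.887 · 0.14 / 1.03 = 665.7.
Re < 2300 → laminar flow, so f = 64/Re = 64/665.7 = 0.09614 (the turbulent correlation is not needed).
Darcy-Weisbach: ΔP = f(L/D)(ρV²/2) = 0.09614·(103/0.14)·(1260·3.887²/2) = 0.09614·735.7·9518 = 6.732e+05 Pa.
ΔP = 6.732e+05 Pa = 673 kPa.

ΔP ≈ 673 kPa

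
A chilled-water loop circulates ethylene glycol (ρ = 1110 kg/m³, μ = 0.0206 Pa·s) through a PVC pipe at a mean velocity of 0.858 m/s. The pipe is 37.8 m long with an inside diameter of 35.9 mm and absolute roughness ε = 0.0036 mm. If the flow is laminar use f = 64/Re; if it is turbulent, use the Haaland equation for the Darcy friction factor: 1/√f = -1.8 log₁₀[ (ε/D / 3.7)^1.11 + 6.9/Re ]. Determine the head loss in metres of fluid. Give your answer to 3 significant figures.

Reynolds number Re = ρVD/μ = 1110 · 0.858 · 0.0359 / 0.0206 = 1660.
Re < 2300 → laminar flow, so f = 64/Re = 64/1660 = 0.03856 (the turbulent correlation is not needed).
Darcy-Weisbach: ΔP = f(L/D)(ρV²/2) = 0.03856·(37.8/0.0359)·(1110·0.858²/2) = 0.03856·1053·408.6 = 1.659e+04 Pa.
Head loss h_f = ΔP/(ρg) = 1.659e+04/(1110·9.81) = 1.52 m.

h_f ≈ 1.52 m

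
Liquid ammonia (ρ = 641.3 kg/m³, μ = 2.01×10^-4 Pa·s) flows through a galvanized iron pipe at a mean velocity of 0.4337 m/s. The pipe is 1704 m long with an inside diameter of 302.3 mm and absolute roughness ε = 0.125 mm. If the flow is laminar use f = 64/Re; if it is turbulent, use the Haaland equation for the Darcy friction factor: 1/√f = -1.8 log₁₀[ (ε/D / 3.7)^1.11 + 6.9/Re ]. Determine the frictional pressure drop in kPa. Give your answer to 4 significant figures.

ΔP ≈ 5.837 kPa

Reynolds number Re = ρVD/μ = 641.3 · 0.4337 · 0.3023 / 0.000201 = 4.183e+05.
Re > 4000 → turbulent. Relative roughness ε/D = 0.000125/0.3023 = 0.000413. Haaland: 1/√f = -1.8 log₁₀[(0.000413/3.7)^1.11 + 6.9/4.183e+05] = -1.8 log₁₀[4.11e-05 + 1.65e-05] = 7.632, so f = 0.01717.
Darcy-Weisbach: ΔP = f(L/D)(ρV²/2) = 0.01717·(1704/0.3023)·(641.3·0.4337²/2) = 0.01717·5637·60.31 = 5837 Pa.
ΔP = 5837 Pa = 5.837 kPa.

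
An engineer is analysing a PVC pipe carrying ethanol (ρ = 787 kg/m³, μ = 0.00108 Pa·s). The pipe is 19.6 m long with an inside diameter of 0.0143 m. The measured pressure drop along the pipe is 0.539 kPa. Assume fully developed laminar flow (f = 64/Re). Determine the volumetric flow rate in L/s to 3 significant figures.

Q ≈ 0.0261 L/s

For laminar flow, f = 64/Re with Re = ρVD/μ, so Darcy-Weisbach reduces to ΔP = 32μLV/D². Solving for V: V = ΔP·D²/(32μL) = 539·(0.0143)²/(32·0.00108·19.6) = 0.1627 m/s.
Check: Re = ρVD/μ = 787·0.1627·0.0143/0.00108 = 1696 < 2300, so the laminar assumption holds.
Q = V·A = 0.1627·(π/4·0.0143²) = 2.613e-05 m³/s = 0.0261 L/s.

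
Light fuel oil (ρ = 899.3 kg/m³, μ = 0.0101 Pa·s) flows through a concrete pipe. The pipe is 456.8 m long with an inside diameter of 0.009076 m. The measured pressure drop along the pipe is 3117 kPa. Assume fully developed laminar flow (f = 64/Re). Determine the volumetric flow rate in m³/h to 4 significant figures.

For laminar flow, f = 64/Re with Re = ρVD/μ, so Darcy-Weisbach reduces to ΔP = 32μLV/D². Solving for V: V = ΔP·D²/(32μL) = 3.117e+06·(0.009076)²/(32·0.0101·456.8) = 1.739 m/s.
Check: Re = ρVD/μ = 899.3·1.739·0.009076/0.0101 = 1405 < 2300, so the laminar assumption holds.
Q = V·A = 1.739·(π/4·0.009076²) = 0.0001125 m³/s = 0.4051 m³/h.

Q ≈ 0.4051 m³/h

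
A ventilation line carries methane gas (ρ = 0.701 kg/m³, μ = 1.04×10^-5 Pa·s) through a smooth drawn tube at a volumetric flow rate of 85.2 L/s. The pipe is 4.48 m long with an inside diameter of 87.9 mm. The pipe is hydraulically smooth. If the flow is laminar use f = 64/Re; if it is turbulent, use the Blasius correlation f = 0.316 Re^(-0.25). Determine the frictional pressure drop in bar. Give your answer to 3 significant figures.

ΔP ≈ 6.55×10^-4 bar

Q = 85.2 L/s = 85.2/1000 = 0.0852 m³/s.
Cross-sectional area A = πD²/4 = π(0.0879)²/4 = 0.006068 m²; mean velocity V = Q/A = 0.0852/0.006068 = 14.04 m/s.
Reynolds number Re = ρVD/μ = 0.701 · 14.04 · 0.0879 / 1.04e-05 = 8.319e+04.
Re > 4000 → turbulent. Smooth-pipe (Blasius): f = 0.316 Re^(-0.25) = 0.316/(8.319e+04)^0.25 = 0.01861.
Darcy-Weisbach: ΔP = f(L/D)(ρV²/2) = 0.01861·(4.48/0.0879)·(0.701·14.04²/2) = 0.01861·50.97·69.09 = 65.52 Pa.
ΔP = 65.52 Pa = 6.55×10^-4 bar.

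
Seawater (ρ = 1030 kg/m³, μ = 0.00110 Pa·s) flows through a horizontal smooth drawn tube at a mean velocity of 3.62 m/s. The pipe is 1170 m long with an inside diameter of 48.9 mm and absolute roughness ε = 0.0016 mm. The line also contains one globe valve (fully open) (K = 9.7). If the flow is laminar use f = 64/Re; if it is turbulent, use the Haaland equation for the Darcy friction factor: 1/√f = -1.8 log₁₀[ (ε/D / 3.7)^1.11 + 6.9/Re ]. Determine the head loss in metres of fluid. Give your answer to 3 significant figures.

h_f ≈ 266 m

Reynolds number Re = ρVD/μ = 1030 · 3.62 · 0.0489 / 0.0011 = 1.658e+05.
Re > 4000 → turbulent. Relative roughness ε/D = 1.6e-06/0.0489 = 3.27e-05. Haaland: 1/√f = -1.8 log₁₀[(3.27e-05/3.7)^1.11 + 6.9/1.658e+05] = -1.8 log₁₀[2.46e-06 + 4.16e-05] = 7.84, so f = 0.01627.
Total minor-loss coefficient ΣK = 1·9.7 = 9.7.
ΔP = [f·L/D + ΣK]·(ρV²/2) = [0.01627·1170/0.0489 + 9.7]·(1030·3.62²/2) = [389.2 + 9.7]·6749 = 2.692e+06 Pa.
Head loss h_f = ΔP/(ρg) = 2.692e+06/(1030·9.81) = 266 m.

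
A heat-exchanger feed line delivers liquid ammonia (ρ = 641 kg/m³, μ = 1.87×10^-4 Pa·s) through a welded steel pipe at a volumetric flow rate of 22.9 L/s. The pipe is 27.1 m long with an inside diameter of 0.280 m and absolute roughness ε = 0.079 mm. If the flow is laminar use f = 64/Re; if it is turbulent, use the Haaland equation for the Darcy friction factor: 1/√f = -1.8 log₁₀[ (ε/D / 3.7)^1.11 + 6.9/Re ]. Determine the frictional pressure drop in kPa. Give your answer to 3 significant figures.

ΔP ≈ 0.0705 kPa

Q = 22.9 L/s = 22.9/1000 = 0.0229 m³/s.
Cross-sectional area A = πD²/4 = π(0.28)²/4 = 0.06158 m²; mean velocity V = Q/A = 0.0229/0.06158 = 0.3719 m/s.
Reynolds number Re = ρVD/μ = 641 · 0.3719 · 0.28 / 0.000187 = 3.569e+05.
Re > 4000 → turbulent. Relative roughness ε/D = 7.9e-05/0.28 = 0.000282. Haaland: 1/√f = -1.8 log₁₀[(0.000282/3.7)^1.11 + 6.9/3.569e+05] = -1.8 log₁₀[2.69e-05 + 1.93e-05] = 7.804, so f = 0.01642.
Darcy-Weisbach: ΔP = f(L/D)(ρV²/2) = 0.01642·(27.1/0.28)·(641·0.3719²/2) = 0.01642·96.79·44.33 = 70.45 Pa.
ΔP = 70.45 Pa = 0.0705 kPa.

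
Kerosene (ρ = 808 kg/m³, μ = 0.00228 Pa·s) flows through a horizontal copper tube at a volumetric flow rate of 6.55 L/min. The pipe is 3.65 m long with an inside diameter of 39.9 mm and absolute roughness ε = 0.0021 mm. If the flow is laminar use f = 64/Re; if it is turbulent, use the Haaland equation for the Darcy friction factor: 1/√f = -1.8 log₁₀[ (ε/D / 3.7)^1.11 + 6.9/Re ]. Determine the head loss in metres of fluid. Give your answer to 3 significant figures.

h_f ≈ 0.00184 m

Q = 6.55 L/min = 6.55/60000 = 0.0001092 m³/s.
Cross-sectional area A = πD²/4 = π(0.0399)²/4 = 0.00125 m²; mean velocity V = Q/A = 0.0001092/0.00125 = 0.08731 m/s.
Reynolds number Re = ρVD/μ = 808 · 0.08731 · 0.0399 / 0.00228 = 1235.
Re < 2300 → laminar flow, so f = 64/Re = 64/1235 = 0.05184 (the turbulent correlation is not needed).
Darcy-Weisbach: ΔP = f(L/D)(ρV²/2) = 0.05184·(3.65/0.0399)·(808·0.08731²/2) = 0.05184·91.48·3.08 = 14.6 Pa.
Head loss h_f = ΔP/(ρg) = 14.6/(808·9.81) = 0.00184 m.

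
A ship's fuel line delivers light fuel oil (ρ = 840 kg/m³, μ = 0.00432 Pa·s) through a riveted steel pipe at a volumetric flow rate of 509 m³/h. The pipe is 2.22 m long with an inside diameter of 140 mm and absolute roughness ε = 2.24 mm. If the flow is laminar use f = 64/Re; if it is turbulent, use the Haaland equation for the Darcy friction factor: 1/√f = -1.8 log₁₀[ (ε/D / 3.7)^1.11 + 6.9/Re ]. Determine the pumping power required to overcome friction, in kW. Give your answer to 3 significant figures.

P ≈ 3.57 kW

Q = 509 m³/h = 509/3600 = 0.1414 m³/s.
Cross-sectional area A = πD²/4 = π(0.14)²/4 = 0.01539 m²; mean velocity V = Q/A = 0.1414/0.01539 = 9.185 m/s.
Reynolds number Re = ρVD/μ = 840 · 9.185 · 0.14 / 0.00432 = 2.5e+05.
Re > 4000 → turbulent. Relative roughness ε/D = 0.00224/0.14 = 0.016. Haaland: 1/√f = -1.8 log₁₀[(0.016/3.7)^1.11 + 6.9/2.5e+05] = -1.8 log₁₀[0.00238 + 2.76e-05] = 4.714, so f = 0.04499.
Darcy-Weisbach: ΔP = f(L/D)(ρV²/2) = 0.04499·(2.22/0.14)·(840·9.185²/2) = 0.04499·15.86·3.543e+04 = 2.528e+04 Pa.
Pumping power P = QΔP = 0.1414·2.528e+04 = 3574 W = 3.57 kW.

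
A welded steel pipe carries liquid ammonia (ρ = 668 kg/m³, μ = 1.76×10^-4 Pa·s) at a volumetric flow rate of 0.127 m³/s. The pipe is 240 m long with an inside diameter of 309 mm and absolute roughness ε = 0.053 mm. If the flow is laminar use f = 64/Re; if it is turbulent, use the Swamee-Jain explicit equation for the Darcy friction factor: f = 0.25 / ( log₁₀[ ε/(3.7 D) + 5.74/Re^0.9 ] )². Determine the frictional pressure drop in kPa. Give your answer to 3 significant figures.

Cross-sectional area A = πD²/4 = π(0.309)²/4 = 0.07499 m²; mean velocity V = Q/A = 0.127/0.07499 = 1.694 m/s.
Reynolds number Re = ρVD/μ = 668 · 1.694 · 0.309 / 0.000176 = 1.986e+06.
Re > 4000 → turbulent. Relative roughness ε/D = 5.3e-05/0.309 = 0.000172. Swamee-Jain: f = 0.25/(log₁₀[0.000172/3.7 + 5.74/1.986e+06^0.9])² = 0.25/(log₁₀[4.64e-05 + 1.23e-05])² = 0.25/(-4.232)² = 0.01396.
Darcy-Weisbach: ΔP = f(L/D)(ρV²/2) = 0.01396·(240/0.309)·(668·1.694²/2) = 0.01396·776.7·957.9 = 1.039e+04 Pa.
ΔP = 1.039e+04 Pa = 10.4 kPa.

ΔP ≈ 10.4 kPa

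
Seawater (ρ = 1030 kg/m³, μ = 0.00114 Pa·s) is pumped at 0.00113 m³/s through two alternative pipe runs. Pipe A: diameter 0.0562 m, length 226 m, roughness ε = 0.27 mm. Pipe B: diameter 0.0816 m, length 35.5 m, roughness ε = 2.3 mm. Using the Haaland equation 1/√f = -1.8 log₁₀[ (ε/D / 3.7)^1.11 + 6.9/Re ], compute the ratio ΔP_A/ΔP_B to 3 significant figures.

Pipe A: V = Q/A = 0.00113/0.002481 = 0.4555 m/s; Re = 2.313e+04; ε/D = 0.0048; Haaland → f = 0.03352; ΔP_A = f(L/D)(ρV²/2) = 1.44e+04 Pa.
Pipe B: V = Q/A = 0.00113/0.00523 = 0.2161 m/s; Re = 1.593e+04; ε/D = 0.0282; Haaland → f = 0.0578; ΔP_B = f(L/D)(ρV²/2) = 604.6 Pa.
ΔP_A/ΔP_B = 1.44e+04/604.6 = 23.8.

ΔP_A/ΔP_B ≈ 23.8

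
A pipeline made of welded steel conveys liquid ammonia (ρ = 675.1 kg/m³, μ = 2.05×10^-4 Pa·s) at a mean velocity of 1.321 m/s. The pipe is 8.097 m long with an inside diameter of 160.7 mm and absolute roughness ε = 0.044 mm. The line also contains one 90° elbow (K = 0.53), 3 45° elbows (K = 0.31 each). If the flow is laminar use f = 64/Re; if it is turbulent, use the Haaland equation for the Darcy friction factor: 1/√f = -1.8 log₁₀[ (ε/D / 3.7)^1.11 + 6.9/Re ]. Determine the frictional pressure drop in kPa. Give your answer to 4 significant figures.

ΔP ≈ 1.324 kPa

Reynolds number Re = ρVD/μ = 675.1 · 1.321 · 0.1607 / 0.000205 = 6.991e+05.
Re > 4000 → turbulent. Relative roughness ε/D = 4.4e-05/0.1607 = 0.000274. Haaland: 1/√f = -1.8 log₁₀[(0.000274/3.7)^1.11 + 6.9/6.991e+05] = -1.8 log₁₀[2.6e-05 + 9.87e-06] = 8.002, so f = 0.01562.
Total minor-loss coefficient ΣK = 1·0.53 + 3·0.31 = 1.46.
ΔP = [f·L/D + ΣK]·(ρV²/2) = [0.01562·8.097/0.1607 + 1.46]·(675.1·1.321²/2) = [0.787 + 1.46]·589 = 1324 Pa.
ΔP = 1324 Pa = 1.324 kPa.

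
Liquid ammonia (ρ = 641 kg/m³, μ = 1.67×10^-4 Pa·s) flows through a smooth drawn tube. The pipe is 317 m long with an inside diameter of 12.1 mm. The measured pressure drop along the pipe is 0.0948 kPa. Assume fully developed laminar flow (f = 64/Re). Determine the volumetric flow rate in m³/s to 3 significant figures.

Q ≈ 9.42×10^-7 m³/s

For laminar flow, f = 64/Re with Re = ρVD/μ, so Darcy-Weisbach reduces to ΔP = 32μLV/D². Solving for V: V = ΔP·D²/(32μL) = 94.8·(0.0121)²/(32·0.000167·317) = 0.008193 m/s.
Check: Re = ρVD/μ = 641·0.008193·0.0121/0.000167 = 380.5 < 2300, so the laminar assumption holds.
Q = V·A = 0.008193·(π/4·0.0121²) = 9.421e-07 m³/s = 9.42×10^-7 m³/s.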